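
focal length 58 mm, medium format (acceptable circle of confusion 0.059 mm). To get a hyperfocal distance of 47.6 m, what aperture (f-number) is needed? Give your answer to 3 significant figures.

Rearrange H = f²/(N·c) + f for N: N = f² / ((H − f)·c).
N = 58² / ((47600 − 58) × 0.059) = 3364 / 2805 ≈ 1.20.

f/1.20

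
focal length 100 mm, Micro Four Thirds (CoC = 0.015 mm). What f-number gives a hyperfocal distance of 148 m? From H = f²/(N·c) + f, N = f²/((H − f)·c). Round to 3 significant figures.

f/4.51

Rearrange H = f²/(N·c) + f for N: N = f² / ((H − f)·c).
N = 100² / ((148000 − 100) × 0.015) = 10000 / 2218 ≈ 4.51.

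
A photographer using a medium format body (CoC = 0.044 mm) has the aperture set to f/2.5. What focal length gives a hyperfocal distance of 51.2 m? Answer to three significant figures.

From H = f²/(N·c) + f, with f ≪ H: f ≈ √(H·N·c) = √(51200 × 2.5 × 0.044) = √5632.0 ≈ 75.05 mm.
Exact: f² + N·c·f − N·c·H = 0 ⇒ f = (−N·c + √((N·c)² + 4·N·c·H))/2 = (−0.11 + √22528)/2 ≈ 74.992 mm ≈ 75.0 mm.

75.0 mm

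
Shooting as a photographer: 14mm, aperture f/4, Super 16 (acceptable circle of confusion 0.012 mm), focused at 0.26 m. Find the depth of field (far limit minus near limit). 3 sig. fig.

31.4 mm

Hyperfocal distance H = f²/(N·c) + f = 14²/(4 × 0.012) + 14 = 196/0.048 + 14 ≈ 4097.3 mm ≈ 4.097 m.
Near limit Dn = s·(H − f)/(H + s − 2f) = 260 × (4097.3 − 14) / (4097.3 + 260 − 2 × 14) = 260 × 4083.3 / 4329.3 ≈ 245.226 mm.
Far limit Df = s·(H − f)/(H − s) = 260 × (4097.3 − 14) / (4097.3 − 260) = 260 × 4083.3 / 3837.3 ≈ 276.668 mm.
Depth of field = Df − Dn = 276.668 − 245.226 ≈ 31.442 mm.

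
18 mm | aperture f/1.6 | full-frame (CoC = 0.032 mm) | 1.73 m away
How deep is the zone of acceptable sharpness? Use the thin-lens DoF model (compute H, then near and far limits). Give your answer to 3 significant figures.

Hyperfocal distance H = f²/(N·c) + f = 18²/(1.6 × 0.032) + 18 = 324/0.0512 + 18 ≈ 6346.1 mm ≈ 6.346 m.
Near limit Dn = s·(H − f)/(H + s − 2f) = 1730 × (6346.1 − 18) / (6346.1 + 1730 − 2 × 18) = 1730 × 6328.1 / 8040.1 ≈ 1361.6 mm.
Far limit Df = s·(H − f)/(H − s) = 1730 × (6346.1 − 18) / (6346.1 − 1730) = 1730 × 6328.1 / 4616.1 ≈ 2371.6 mm.
Depth of field = Df − Dn = 2371.6 − 1361.6 ≈ 1010.0 mm ≈ 1.01 m.

1.01 m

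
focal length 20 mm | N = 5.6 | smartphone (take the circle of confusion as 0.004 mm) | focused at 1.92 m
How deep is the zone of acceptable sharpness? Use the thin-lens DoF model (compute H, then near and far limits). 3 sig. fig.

413 mm

Hyperfocal distance H = f²/(N·c) + f = 20²/(5.6 × 0.004) + 20 = 400/0.0224 + 20 ≈ 17877.1 mm ≈ 17.88 m.
Near limit Dn = s·(H − f)/(H + s − 2f) = 1920 × (17877.1 − 20) / (17877.1 + 1920 − 2 × 20) = 1920 × 17857.1 / 19757.1 ≈ 1735.36 mm.
Far limit Df = s·(H − f)/(H − s) = 1920 × (17877.1 − 20) / (17877.1 − 1920) = 1920 × 17857.1 / 15957.1 ≈ 2148.61 mm.
Depth of field = Df − Dn = 2148.61 − 1735.36 ≈ 413.25 mm.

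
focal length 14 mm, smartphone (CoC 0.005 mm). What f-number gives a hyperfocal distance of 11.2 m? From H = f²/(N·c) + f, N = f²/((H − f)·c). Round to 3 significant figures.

f/3.50

Rearrange H = f²/(N·c) + f for N: N = f² / ((H − f)·c).
N = 14² / ((11200 − 14) × 0.005) = 196 / 55.93 ≈ 3.50.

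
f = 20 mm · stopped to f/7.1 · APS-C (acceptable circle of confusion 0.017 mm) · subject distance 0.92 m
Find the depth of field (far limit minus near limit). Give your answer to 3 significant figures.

Hyperfocal distance H = f²/(N·c) + f = 20²/(7.1 × 0.017) + 20 = 400/0.1207 + 20 ≈ 3334.0 mm ≈ 3.334 m.
Near limit Dn = s·(H − f)/(H + s − 2f) = 920 × (3334.0 − 20) / (3334.0 + 920 − 2 × 20) = 920 × 3314.0 / 4214.0 ≈ 723.51 mm.
Far limit Df = s·(H − f)/(H − s) = 920 × (3334.0 − 20) / (3334.0 − 920) = 920 × 3314.0 / 2414.0 ≈ 1263.00 mm.
Depth of field = Df − Dn = 1263.00 − 723.51 ≈ 539.49 mm ≈ 0.539 m.

0.539 m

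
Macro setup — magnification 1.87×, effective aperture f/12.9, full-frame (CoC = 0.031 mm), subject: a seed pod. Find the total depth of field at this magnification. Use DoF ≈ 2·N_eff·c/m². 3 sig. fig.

0.229 mm

At magnification m, DoF ≈ 2·N_eff·c/m² = 2 × 12.9 × 0.031 / 1.87² = 0.7998 / 3.497 ≈ 0.229 mm.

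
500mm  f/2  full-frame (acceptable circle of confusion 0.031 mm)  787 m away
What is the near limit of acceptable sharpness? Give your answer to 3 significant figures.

Hyperfocal distance H = f²/(N·c) + f = 500²/(2 × 0.031) + 500 = 250000/0.062 + 500 ≈ 4032758.1 mm ≈ 4033 m.
Near limit Dn = s·(H − f)/(H + s − 2f) = 787000 × (4032758.1 − 500) / (4032758.1 + 787000 − 2 × 500) = 787000 × 4032258.1 / 4818758.1 ≈ 658549 mm ≈ 659 m.

659 m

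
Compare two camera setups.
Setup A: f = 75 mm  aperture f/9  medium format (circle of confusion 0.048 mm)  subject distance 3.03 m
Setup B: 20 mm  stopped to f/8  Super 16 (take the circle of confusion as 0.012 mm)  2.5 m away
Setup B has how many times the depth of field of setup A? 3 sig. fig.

Setup A: H = 75²/(9×0.048) + 75 ≈ 13095.8 mm; DoF = Df − Dn = 3919.5 − 2469.6 ≈ 1449.9 mm.
Setup B: H = 20²/(8×0.012) + 20 ≈ 4186.7 mm; DoF = Df − Dn = 6175.9 − 1567.2 ≈ 4608.7 mm.
Ratio = 4608.7 / 1449.9 ≈ 3.18.

3.18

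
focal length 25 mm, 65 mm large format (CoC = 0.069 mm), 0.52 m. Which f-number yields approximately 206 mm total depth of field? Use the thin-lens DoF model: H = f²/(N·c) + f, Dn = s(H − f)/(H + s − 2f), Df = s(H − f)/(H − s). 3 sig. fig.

Write h = H − f = f²/(N·c). The thin-lens limits are Dn = s·h/(h + (s−f)) and Df = s·h/(h − (s−f)), so DoF = Df − Dn = 2·s·(s−f)·h / (h² − (s−f)²).
That is a quadratic in h: DoF·h² − 2·s·(s−f)·h − DoF·(s−f)² = 0 ⇒ h = (s−f)·(s + √(s² + DoF²)) / DoF = 495 × (520 + √(520² + 206²)) / 206 = 495 × (520 + 559.317) / 206 ≈ 2593.5 mm.
Then N = f²/(c·h) = 25² / (0.069 × 2593.5) = 625 / 178.95 ≈ 3.49.

f/3.49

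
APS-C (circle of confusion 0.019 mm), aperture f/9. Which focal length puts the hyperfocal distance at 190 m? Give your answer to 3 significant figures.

From H = f²/(N·c) + f, with f ≪ H: f ≈ √(H·N·c) = √(190000 × 9 × 0.019) = √32490 ≈ 180.2 mm.
The +f correction barely moves this — solving exactly, f² + N·c·f − N·c·H = 0 ⇒ f = (−N·c + √((N·c)² + 4·N·c·H))/2 = (−0.171 + √129960)/2 ≈ 180.16 mm, so f ≈ 180 mm.

180 mm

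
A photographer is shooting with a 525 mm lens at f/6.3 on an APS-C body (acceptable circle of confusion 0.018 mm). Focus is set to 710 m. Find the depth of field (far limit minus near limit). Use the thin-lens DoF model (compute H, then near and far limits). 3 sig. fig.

Hyperfocal distance H = f²/(N·c) + f = 525²/(6.3 × 0.018) + 525 = 275625/0.1134 + 525 ≈ 2431080.6 mm ≈ 2431 m.
Near limit Dn = s·(H − f)/(H + s − 2f) = 710000 × (2431080.6 − 525) / (2431080.6 + 710000 − 2 × 525) = 710000 × 2430555.6 / 3140030.6 ≈ 549579 mm.
Far limit Df = s·(H − f)/(H − s) = 710000 × (2431080.6 − 525) / (2431080.6 − 710000) = 710000 × 2430555.6 / 1721080.6 ≈ 1002681 mm.
Depth of field = Df − Dn = 1002681 − 549579 ≈ 453102 mm ≈ 453 m.

453 m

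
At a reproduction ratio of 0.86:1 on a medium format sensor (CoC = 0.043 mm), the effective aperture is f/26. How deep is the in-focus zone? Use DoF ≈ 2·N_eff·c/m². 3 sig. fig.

At magnification m, DoF ≈ 2·N_eff·c/m² = 2 × 26 × 0.043 / 0.86² = 2.236 / 0.7396 ≈ 3.02 mm.

3.02 mm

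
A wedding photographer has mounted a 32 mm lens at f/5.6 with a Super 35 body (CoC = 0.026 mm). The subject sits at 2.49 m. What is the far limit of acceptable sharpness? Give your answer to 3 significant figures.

3.83 m

Hyperfocal distance H = f²/(N·c) + f = 32²/(5.6 × 0.026) + 32 = 1024/0.1456 + 32 ≈ 7065.0 mm ≈ 7.065 m.
Far limit Df = s·(H − f)/(H − s) = 2490 × (7065.0 − 32) / (7065.0 − 2490) = 2490 × 7033.0 / 4575.0 ≈ 3827.8 mm ≈ 3.83 m.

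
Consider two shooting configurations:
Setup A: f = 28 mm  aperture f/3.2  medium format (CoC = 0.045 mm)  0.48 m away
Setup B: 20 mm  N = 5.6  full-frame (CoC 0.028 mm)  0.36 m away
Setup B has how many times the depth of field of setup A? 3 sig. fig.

Setup A: H = 28²/(3.2×0.045) + 28 ≈ 5472.4 mm; DoF = Df − Dn = 523.458 − 443.205 ≈ 80.253 mm.
Setup B: H = 20²/(5.6×0.028) + 20 ≈ 2571.0 mm; DoF = Df − Dn = 415.359 − 317.662 ≈ 97.697 mm.
Ratio = 97.697 / 80.253 ≈ 1.22.

1.22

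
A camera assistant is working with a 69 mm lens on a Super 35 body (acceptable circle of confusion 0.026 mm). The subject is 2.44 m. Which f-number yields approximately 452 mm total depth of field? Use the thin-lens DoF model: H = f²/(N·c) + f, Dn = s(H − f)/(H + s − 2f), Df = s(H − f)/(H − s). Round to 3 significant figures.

Write h = H − f = f²/(N·c). The thin-lens limits are Dn = s·h/(h + (s−f)) and Df = s·h/(h − (s−f)), so DoF = Df − Dn = 2·s·(s−f)·h / (h² − (s−f)²).
That is a quadratic in h: DoF·h² − 2·s·(s−f)·h − DoF·(s−f)² = 0 ⇒ h = (s−f)·(s + √(s² + DoF²)) / DoF = 2371 × (2440 + √(2440² + 452²)) / 452 = 2371 × (2440 + 2481.51) / 452 ≈ 25816 mm.
Then N = f²/(c·h) = 69² / (0.026 × 25816) = 4761 / 671.22 ≈ 7.09.

f/7.09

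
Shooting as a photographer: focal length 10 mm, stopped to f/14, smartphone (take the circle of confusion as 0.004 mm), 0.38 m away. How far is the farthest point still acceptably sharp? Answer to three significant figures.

479 mm

Hyperfocal distance H = f²/(N·c) + f = 10²/(14 × 0.004) + 10 = 100/0.056 + 10 ≈ 1795.7 mm ≈ 1.796 m.
Far limit Df = s·(H − f)/(H − s) = 380 × (1795.7 − 10) / (1795.7 − 380) = 380 × 1785.7 / 1415.7 ≈ 479.31 mm.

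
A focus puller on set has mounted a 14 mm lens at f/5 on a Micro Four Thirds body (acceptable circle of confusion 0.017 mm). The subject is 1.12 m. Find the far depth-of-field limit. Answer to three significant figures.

Hyperfocal distance H = f²/(N·c) + f = 14²/(5 × 0.017) + 14 = 196/0.085 + 14 ≈ 2319.9 mm ≈ 2.320 m.
Far limit Df = s·(H − f)/(H − s) = 1120 × (2319.9 − 14) / (2319.9 − 1120) = 1120 × 2305.9 / 1199.9 ≈ 2152.4 mm ≈ 2.15 m.

2.15 m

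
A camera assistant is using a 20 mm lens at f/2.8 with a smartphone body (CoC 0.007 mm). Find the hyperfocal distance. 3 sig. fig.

Hyperfocal distance H = f²/(N·c) + f = 20²/(2.8 × 0.007) + 20 = 400/0.0196 + 20 ≈ 20428.2 mm ≈ 20.4 m.

20.4 m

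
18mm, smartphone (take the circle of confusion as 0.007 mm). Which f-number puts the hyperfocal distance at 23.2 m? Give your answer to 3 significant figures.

Rearrange H = f²/(N·c) + f for N: N = f² / ((H − f)·c).
N = 18² / ((23200 − 18) × 0.007) = 324 / 162.3 ≈ 2.00.

f/2.00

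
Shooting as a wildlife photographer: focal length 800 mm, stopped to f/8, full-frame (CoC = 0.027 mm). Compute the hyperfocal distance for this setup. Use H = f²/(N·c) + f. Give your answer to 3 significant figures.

2960 m

Hyperfocal distance H = f²/(N·c) + f = 800²/(8 × 0.027) + 800 = 640000/0.216 + 800 ≈ 2963763.0 mm ≈ 2960 m.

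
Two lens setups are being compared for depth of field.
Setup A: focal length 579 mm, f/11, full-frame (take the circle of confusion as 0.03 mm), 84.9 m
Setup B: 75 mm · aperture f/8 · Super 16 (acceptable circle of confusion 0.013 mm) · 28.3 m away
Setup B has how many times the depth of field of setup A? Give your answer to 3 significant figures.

Setup A: H = 579²/(11×0.03) + 579 ≈ 1016460.8 mm; DoF = Df − Dn = 92585 − 78393 ≈ 14192 mm.
Setup B: H = 75²/(8×0.013) + 75 ≈ 54161.5 mm; DoF = Df − Dn = 59186 − 18596 ≈ 40590 mm.
Ratio = 40590 / 14192 ≈ 2.86.

2.86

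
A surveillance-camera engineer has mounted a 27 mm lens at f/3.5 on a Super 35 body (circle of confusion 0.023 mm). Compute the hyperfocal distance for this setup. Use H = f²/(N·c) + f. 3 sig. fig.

Hyperfocal distance H = f²/(N·c) + f = 27²/(3.5 × 0.023) + 27 = 729/0.0805 + 27 ≈ 9082.9 mm ≈ 9.08 m.

9.08 m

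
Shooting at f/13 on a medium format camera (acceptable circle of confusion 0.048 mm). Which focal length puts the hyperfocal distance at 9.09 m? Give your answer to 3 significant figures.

75.0 mm

From H = f²/(N·c) + f, with f ≪ H: f ≈ √(H·N·c) = √(9090 × 13 × 0.048) = √5672.2 ≈ 75.31 mm.
Exact: f² + N·c·f − N·c·H = 0 ⇒ f = (−N·c + √((N·c)² + 4·N·c·H))/2 = (−0.624 + √22689)/2 ≈ 75.002 mm ≈ 75.0 mm.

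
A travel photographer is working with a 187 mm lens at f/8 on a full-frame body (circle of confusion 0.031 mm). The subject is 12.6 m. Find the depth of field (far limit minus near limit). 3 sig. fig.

Hyperfocal distance H = f²/(N·c) + f = 187²/(8 × 0.031) + 187 = 34969/0.248 + 187 ≈ 141191.0 mm ≈ 141.2 m.
Near limit Dn = s·(H − f)/(H + s − 2f) = 12600 × (141191.0 − 187) / (141191.0 + 12600 − 2 × 187) = 12600 × 141004.0 / 153417.0 ≈ 11580.5 mm.
Far limit Df = s·(H − f)/(H − s) = 12600 × (141191.0 − 187) / (141191.0 − 12600) = 12600 × 141004.0 / 128591.0 ≈ 13816.3 mm.
Depth of field = Df − Dn = 13816.3 − 11580.5 ≈ 2235.8 mm ≈ 2.24 m.

2.24 m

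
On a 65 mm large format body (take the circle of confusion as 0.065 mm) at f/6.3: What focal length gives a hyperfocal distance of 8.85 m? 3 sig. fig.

From H = f²/(N·c) + f, with f ≪ H: f ≈ √(H·N·c) = √(8850 × 6.3 × 0.065) = √3624.1 ≈ 60.20 mm.
Exact: f² + N·c·f − N·c·H = 0 ⇒ f = (−N·c + √((N·c)² + 4·N·c·H))/2 = (−0.4095 + √14496)/2 ≈ 59.996 mm ≈ 60.0 mm.

60.0 mm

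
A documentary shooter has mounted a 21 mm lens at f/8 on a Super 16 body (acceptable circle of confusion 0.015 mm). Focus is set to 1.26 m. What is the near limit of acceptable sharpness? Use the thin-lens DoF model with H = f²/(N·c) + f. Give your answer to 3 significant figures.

Hyperfocal distance H = f²/(N·c) + f = 21²/(8 × 0.015) + 21 = 441/0.12 + 21 ≈ 3696.0 mm ≈ 3.696 m.
Near limit Dn = s·(H − f)/(H + s − 2f) = 1260 × (3696.0 − 21) / (3696.0 + 1260 − 2 × 21) = 1260 × 3675.0 / 4914.0 ≈ 942.31 mm ≈ 0.942 m.

0.942 m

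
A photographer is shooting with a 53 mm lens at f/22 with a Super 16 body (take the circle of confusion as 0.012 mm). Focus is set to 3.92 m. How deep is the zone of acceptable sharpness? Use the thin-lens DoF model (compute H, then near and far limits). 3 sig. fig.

3.28 m

Hyperfocal distance H = f²/(N·c) + f = 53²/(22 × 0.012) + 53 = 2809/0.264 + 53 ≈ 10693.2 mm ≈ 10.69 m.
Near limit Dn = s·(H − f)/(H + s − 2f) = 3920 × (10693.2 − 53) / (10693.2 + 3920 − 2 × 53) = 3920 × 10640.2 / 14507.2 ≈ 2875.1 mm.
Far limit Df = s·(H − f)/(H − s) = 3920 × (10693.2 − 53) / (10693.2 − 3920) = 3920 × 10640.2 / 6773.2 ≈ 6158.0 mm.
Depth of field = Df − Dn = 6158.0 − 2875.1 ≈ 3282.9 mm ≈ 3.28 m.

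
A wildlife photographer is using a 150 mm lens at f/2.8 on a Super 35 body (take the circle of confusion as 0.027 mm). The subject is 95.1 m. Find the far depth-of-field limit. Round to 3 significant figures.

140 m

Hyperfocal distance H = f²/(N·c) + f = 150²/(2.8 × 0.027) + 150 = 22500/0.0756 + 150 ≈ 297769.0 mm ≈ 297.8 m.
Far limit Df = s·(H − f)/(H − s) = 95100 × (297769.0 − 150) / (297769.0 − 95100) = 95100 × 297619.0 / 202669.0 ≈ 139654 mm ≈ 140 m.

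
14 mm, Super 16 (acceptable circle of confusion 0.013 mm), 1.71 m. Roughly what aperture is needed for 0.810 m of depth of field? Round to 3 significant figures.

f/2.00

Write h = H − f = f²/(N·c). The thin-lens limits are Dn = s·h/(h + (s−f)) and Df = s·h/(h − (s−f)), so DoF = Df − Dn = 2·s·(s−f)·h / (h² − (s−f)²).
That is a quadratic in h: DoF·h² − 2·s·(s−f)·h − DoF·(s−f)² = 0 ⇒ h = (s−f)·(s + √(s² + DoF²)) / DoF = 1696 × (1710 + √(1710² + 810²)) / 810 = 1696 × (1710 + 1892.14) / 810 ≈ 7542.3 mm.
Then N = f²/(c·h) = 14² / (0.013 × 7542.3) = 196 / 98.049 ≈ 2.00.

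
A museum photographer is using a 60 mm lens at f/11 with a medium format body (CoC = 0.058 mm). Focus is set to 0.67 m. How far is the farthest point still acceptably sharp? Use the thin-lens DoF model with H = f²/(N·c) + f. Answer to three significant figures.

0.751 m

Hyperfocal distance H = f²/(N·c) + f = 60²/(11 × 0.058) + 60 = 3600/0.638 + 60 ≈ 5702.6 mm ≈ 5.703 m.
Far limit Df = s·(H − f)/(H − s) = 670 × (5702.6 − 60) / (5702.6 − 670) = 670 × 5642.6 / 5032.6 ≈ 751.21 mm ≈ 0.751 m.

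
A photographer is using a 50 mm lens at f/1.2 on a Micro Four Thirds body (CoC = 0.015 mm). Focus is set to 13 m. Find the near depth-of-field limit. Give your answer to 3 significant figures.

11.9 m

Hyperfocal distance H = f²/(N·c) + f = 50²/(1.2 × 0.015) + 50 = 2500/0.018 + 50 ≈ 138938.9 mm ≈ 138.9 m.
Near limit Dn = s·(H − f)/(H + s − 2f) = 13000 × (138938.9 − 50) / (138938.9 + 13000 − 2 × 50) = 13000 × 138888.9 / 151838.9 ≈ 11891 mm ≈ 11.9 m.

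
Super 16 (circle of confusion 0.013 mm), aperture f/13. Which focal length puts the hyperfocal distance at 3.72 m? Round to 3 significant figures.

From H = f²/(N·c) + f, with f ≪ H: f ≈ √(H·N·c) = √(3720 × 13 × 0.013) = √628.68 ≈ 25.07 mm.
Exact: f² + N·c·f − N·c·H = 0 ⇒ f = (−N·c + √((N·c)² + 4·N·c·H))/2 = (−0.169 + √2514.7)/2 ≈ 24.989 mm ≈ 25.0 mm.

25.0 mm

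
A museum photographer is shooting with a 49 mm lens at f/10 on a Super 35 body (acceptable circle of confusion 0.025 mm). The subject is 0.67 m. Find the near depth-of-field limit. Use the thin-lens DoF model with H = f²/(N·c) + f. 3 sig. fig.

0.629 m

Hyperfocal distance H = f²/(N·c) + f = 49²/(10 × 0.025) + 49 = 2401/0.25 + 49 ≈ 9653.0 mm ≈ 9.653 m.
Near limit Dn = s·(H − f)/(H + s − 2f) = 670 × (9653.0 − 49) / (9653.0 + 670 − 2 × 49) = 670 × 9604.0 / 10225.0 ≈ 629.31 mm ≈ 0.629 m.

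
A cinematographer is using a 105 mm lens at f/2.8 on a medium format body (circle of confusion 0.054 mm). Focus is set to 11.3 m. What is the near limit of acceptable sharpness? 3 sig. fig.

9.80 m

Hyperfocal distance H = f²/(N·c) + f = 105²/(2.8 × 0.054) + 105 = 11025/0.1512 + 105 ≈ 73021.7 mm ≈ 73.02 m.
Near limit Dn = s·(H − f)/(H + s − 2f) = 11300 × (73021.7 − 105) / (73021.7 + 11300 − 2 × 105) = 11300 × 72916.7 / 84111.7 ≈ 9796.0 mm ≈ 9.80 m.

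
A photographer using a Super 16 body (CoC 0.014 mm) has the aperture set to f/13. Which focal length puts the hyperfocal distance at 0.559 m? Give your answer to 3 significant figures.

From H = f²/(N·c) + f, with f ≪ H: f ≈ √(H·N·c) = √(559 × 13 × 0.014) = √101.74 ≈ 10.09 mm.
Exact: f² + N·c·f − N·c·H = 0 ⇒ f = (−N·c + √((N·c)² + 4·N·c·H))/2 = (−0.182 + √406.99)/2 ≈ 9.9959 mm ≈ 10.0 mm.

10.0 mm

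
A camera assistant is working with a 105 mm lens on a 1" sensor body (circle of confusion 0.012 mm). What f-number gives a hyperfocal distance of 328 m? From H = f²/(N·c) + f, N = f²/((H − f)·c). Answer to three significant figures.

Rearrange H = f²/(N·c) + f for N: N = f² / ((H − f)·c).
N = 105² / ((328000 − 105) × 0.012) = 11025 / 3935 ≈ 2.80.

f/2.80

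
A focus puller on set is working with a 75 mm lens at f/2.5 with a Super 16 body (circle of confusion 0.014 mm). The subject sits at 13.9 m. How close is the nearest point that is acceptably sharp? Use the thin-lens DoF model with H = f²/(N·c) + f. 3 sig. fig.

12.8 m

Hyperfocal distance H = f²/(N·c) + f = 75²/(2.5 × 0.014) + 75 = 5625/0.035 + 75 ≈ 160789.3 mm ≈ 160.8 m.
Near limit Dn = s·(H − f)/(H + s − 2f) = 13900 × (160789.3 − 75) / (160789.3 + 13900 − 2 × 75) = 13900 × 160714.3 / 174539.3 ≈ 12799 mm ≈ 12.8 m.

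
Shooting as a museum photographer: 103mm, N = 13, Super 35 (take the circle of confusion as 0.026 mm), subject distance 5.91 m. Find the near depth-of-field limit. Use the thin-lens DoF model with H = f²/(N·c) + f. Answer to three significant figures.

Hyperfocal distance H = f²/(N·c) + f = 103²/(13 × 0.026) + 103 = 10609/0.338 + 103 ≈ 31490.6 mm ≈ 31.49 m.
Near limit Dn = s·(H − f)/(H + s − 2f) = 5910 × (31490.6 − 103) / (31490.6 + 5910 − 2 × 103) = 5910 × 31387.6 / 37194.6 ≈ 4987.3 mm ≈ 4.99 m.

4.99 m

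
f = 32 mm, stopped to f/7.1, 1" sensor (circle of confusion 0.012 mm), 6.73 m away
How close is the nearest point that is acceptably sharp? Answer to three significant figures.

Hyperfocal distance H = f²/(N·c) + f = 32²/(7.1 × 0.012) + 32 = 1024/0.0852 + 32 ≈ 12050.8 mm ≈ 12.05 m.
Near limit Dn = s·(H − f)/(H + s − 2f) = 6730 × (12050.8 − 32) / (12050.8 + 6730 − 2 × 32) = 6730 × 12018.8 / 18716.8 ≈ 4321.6 mm ≈ 4.32 m.

4.32 m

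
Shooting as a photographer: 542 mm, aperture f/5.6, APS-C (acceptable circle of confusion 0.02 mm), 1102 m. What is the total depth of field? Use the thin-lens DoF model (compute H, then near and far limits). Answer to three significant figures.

1120 m

Hyperfocal distance H = f²/(N·c) + f = 542²/(5.6 × 0.02) + 542 = 293764/0.112 + 542 ≈ 2623434.9 mm ≈ 2623 m.
Near limit Dn = s·(H − f)/(H + s − 2f) = 1102000 × (2623434.9 − 542) / (2623434.9 + 1102000 − 2 × 542) = 1102000 × 2622892.9 / 3724350.9 ≈ 776089 mm.
Far limit Df = s·(H − f)/(H − s) = 1102000 × (2623434.9 − 542) / (2623434.9 − 1102000) = 1102000 × 2622892.9 / 1521434.9 ≈ 1899804 mm.
Depth of field = Df − Dn = 1899804 − 776089 ≈ 1123715 mm ≈ 1120 m.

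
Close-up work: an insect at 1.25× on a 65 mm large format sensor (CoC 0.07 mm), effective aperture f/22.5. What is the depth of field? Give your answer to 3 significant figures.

At magnification m, DoF ≈ 2·N_eff·c/m² = 2 × 22.5 × 0.07 / 1.25² = 3.15 / 1.562 ≈ 2.02 mm.

2.02 mm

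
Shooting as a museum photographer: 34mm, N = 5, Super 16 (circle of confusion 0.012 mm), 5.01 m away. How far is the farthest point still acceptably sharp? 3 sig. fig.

6.75 m

Hyperfocal distance H = f²/(N·c) + f = 34²/(5 × 0.012) + 34 = 1156/0.06 + 34 ≈ 19300.7 mm ≈ 19.30 m.
Far limit Df = s·(H − f)/(H − s) = 5010 × (19300.7 − 34) / (19300.7 − 5010) = 5010 × 19266.7 / 14290.7 ≈ 6754.5 mm ≈ 6.75 m.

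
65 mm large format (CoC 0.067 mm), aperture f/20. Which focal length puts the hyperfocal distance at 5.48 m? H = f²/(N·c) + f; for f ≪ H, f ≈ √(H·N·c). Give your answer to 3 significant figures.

From H = f²/(N·c) + f, with f ≪ H: f ≈ √(H·N·c) = √(5480 × 20 × 0.067) = √7343.2 ≈ 85.69 mm.
Exact: f² + N·c·f − N·c·H = 0 ⇒ f = (−N·c + √((N·c)² + 4·N·c·H))/2 = (−1.34 + √29375)/2 ≈ 85.025 mm ≈ 85.0 mm.

85.0 mm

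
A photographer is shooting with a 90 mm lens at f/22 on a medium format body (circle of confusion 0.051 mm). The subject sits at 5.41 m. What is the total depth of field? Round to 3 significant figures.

Hyperfocal distance H = f²/(N·c) + f = 90²/(22 × 0.051) + 90 = 8100/1.122 + 90 ≈ 7309.3 mm ≈ 7.309 m.
Near limit Dn = s·(H − f)/(H + s − 2f) = 5410 × (7309.3 − 90) / (7309.3 + 5410 − 2 × 90) = 5410 × 7219.3 / 12539.3 ≈ 3115 mm.
Far limit Df = s·(H − f)/(H − s) = 5410 × (7309.3 − 90) / (7309.3 − 5410) = 5410 × 7219.3 / 1899.3 ≈ 20564 mm.
Depth of field = Df − Dn = 20564 − 3115 ≈ 17449 mm ≈ 17.4 m.

17.4 m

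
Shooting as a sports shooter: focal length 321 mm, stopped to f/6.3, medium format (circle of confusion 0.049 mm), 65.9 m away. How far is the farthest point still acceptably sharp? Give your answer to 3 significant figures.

82.0 m

Hyperfocal distance H = f²/(N·c) + f = 321²/(6.3 × 0.049) + 321 = 103041/0.3087 + 321 ≈ 334111.1 mm ≈ 334.1 m.
Far limit Df = s·(H − f)/(H − s) = 65900 × (334111.1 − 321) / (334111.1 − 65900) = 65900 × 333790.1 / 268211.1 ≈ 82013 mm ≈ 82.0 m.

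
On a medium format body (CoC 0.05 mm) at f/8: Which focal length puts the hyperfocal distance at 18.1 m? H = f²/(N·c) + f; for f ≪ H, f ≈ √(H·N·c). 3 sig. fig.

From H = f²/(N·c) + f, with f ≪ H: f ≈ √(H·N·c) = √(18100 × 8 × 0.05) = √7240.0 ≈ 85.09 mm.
Exact: f² + N·c·f − N·c·H = 0 ⇒ f = (−N·c + √((N·c)² + 4·N·c·H))/2 = (−0.4 + √28960)/2 ≈ 84.888 mm ≈ 84.9 mm.

84.9 mm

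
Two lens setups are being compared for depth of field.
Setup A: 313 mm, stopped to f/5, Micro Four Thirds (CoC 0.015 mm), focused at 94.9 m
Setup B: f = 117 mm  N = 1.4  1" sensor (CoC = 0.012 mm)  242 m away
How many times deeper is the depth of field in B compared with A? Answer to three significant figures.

11.4

Setup A: H = 313²/(5×0.015) + 313 ≈ 1306566.3 mm; DoF = Df − Dn = 102308 − 88492 ≈ 13816 mm.
Setup B: H = 117²/(1.4×0.012) + 117 ≈ 814938.4 mm; DoF = Df − Dn = 344167 − 186605 ≈ 157562 mm.
Ratio = 157562 / 13816 ≈ 11.4.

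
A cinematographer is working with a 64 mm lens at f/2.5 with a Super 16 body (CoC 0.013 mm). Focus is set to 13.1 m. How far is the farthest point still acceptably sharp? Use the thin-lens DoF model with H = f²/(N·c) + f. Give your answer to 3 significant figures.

14.6 m

Hyperfocal distance H = f²/(N·c) + f = 64²/(2.5 × 0.013) + 64 = 4096/0.0325 + 64 ≈ 126094.8 mm ≈ 126.1 m.
Far limit Df = s·(H − f)/(H − s) = 13100 × (126094.8 − 64) / (126094.8 − 13100) = 13100 × 126030.8 / 112994.8 ≈ 14611 mm ≈ 14.6 m.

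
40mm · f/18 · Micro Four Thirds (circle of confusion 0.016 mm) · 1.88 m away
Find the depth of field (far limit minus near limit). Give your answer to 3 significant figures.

1.40 m

Hyperfocal distance H = f²/(N·c) + f = 40²/(18 × 0.016) + 40 = 1600/0.288 + 40 ≈ 5595.6 mm ≈ 5.596 m.
Near limit Dn = s·(H − f)/(H + s − 2f) = 1880 × (5595.6 − 40) / (5595.6 + 1880 − 2 × 40) = 1880 × 5555.6 / 7395.6 ≈ 1412.3 mm.
Far limit Df = s·(H − f)/(H − s) = 1880 × (5595.6 − 40) / (5595.6 − 1880) = 1880 × 5555.6 / 3715.6 ≈ 2811.0 mm.
Depth of field = Df − Dn = 2811.0 − 1412.3 ≈ 1398.7 mm ≈ 1.40 m.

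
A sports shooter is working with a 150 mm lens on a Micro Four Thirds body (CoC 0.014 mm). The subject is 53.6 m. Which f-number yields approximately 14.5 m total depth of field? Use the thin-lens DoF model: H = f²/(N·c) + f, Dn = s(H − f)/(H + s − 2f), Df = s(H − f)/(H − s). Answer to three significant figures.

Write h = H − f = f²/(N·c). The thin-lens limits are Dn = s·h/(h + (s−f)) and Df = s·h/(h − (s−f)), so DoF = Df − Dn = 2·s·(s−f)·h / (h² − (s−f)²).
That is a quadratic in h: DoF·h² − 2·s·(s−f)·h − DoF·(s−f)² = 0 ⇒ h = (s−f)·(s + √(s² + DoF²)) / DoF = 53450 × (53600 + √(53600² + 14500²)) / 14500 = 53450 × (53600 + 55526.7) / 14500 ≈ 402263 mm.
Then N = f²/(c·h) = 150² / (0.014 × 402263) = 22500 / 5631.7 ≈ 4.

f/4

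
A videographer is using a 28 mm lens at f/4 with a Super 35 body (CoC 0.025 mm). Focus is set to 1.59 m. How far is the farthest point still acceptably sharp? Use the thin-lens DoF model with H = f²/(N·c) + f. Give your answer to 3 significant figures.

Hyperfocal distance H = f²/(N·c) + f = 28²/(4 × 0.025) + 28 = 784/0.1 + 28 ≈ 7868.0 mm ≈ 7.868 m.
Far limit Df = s·(H − f)/(H − s) = 1590 × (7868.0 − 28) / (7868.0 − 1590) = 1590 × 7840.0 / 6278.0 ≈ 1985.6 mm ≈ 1.99 m.

1.99 m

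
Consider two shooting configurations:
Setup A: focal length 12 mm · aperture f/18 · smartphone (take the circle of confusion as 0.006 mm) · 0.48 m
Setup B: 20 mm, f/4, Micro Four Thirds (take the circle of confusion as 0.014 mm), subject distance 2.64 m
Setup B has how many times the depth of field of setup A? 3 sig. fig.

Setup A: H = 12²/(18×0.006) + 12 ≈ 1345.3 mm; DoF = Df − Dn = 739.60 − 355.29 ≈ 384.31 mm.
Setup B: H = 20²/(4×0.014) + 20 ≈ 7162.9 mm; DoF = Df − Dn = 4169.3 − 1931.5 ≈ 2237.8 mm.
Ratio = 2237.8 / 384.31 ≈ 5.82.

5.82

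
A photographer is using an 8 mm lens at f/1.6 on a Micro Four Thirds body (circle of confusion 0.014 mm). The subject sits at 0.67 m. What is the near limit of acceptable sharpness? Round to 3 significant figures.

Hyperfocal distance H = f²/(N·c) + f = 8²/(1.6 × 0.014) + 8 = 64/0.0224 + 8 ≈ 2865.1 mm ≈ 2.865 m.
Near limit Dn = s·(H − f)/(H + s − 2f) = 670 × (2865.1 − 8) / (2865.1 + 670 − 2 × 8) = 670 × 2857.1 / 3519.1 ≈ 543.96 mm ≈ 0.544 m.

0.544 m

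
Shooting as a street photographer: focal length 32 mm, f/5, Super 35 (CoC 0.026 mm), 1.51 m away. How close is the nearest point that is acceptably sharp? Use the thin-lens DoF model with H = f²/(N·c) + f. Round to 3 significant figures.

Hyperfocal distance H = f²/(N·c) + f = 32²/(5 × 0.026) + 32 = 1024/0.13 + 32 ≈ 7908.9 mm ≈ 7.909 m.
Near limit Dn = s·(H − f)/(H + s − 2f) = 1510 × (7908.9 − 32) / (7908.9 + 1510 − 2 × 32) = 1510 × 7876.9 / 9354.9 ≈ 1271.4 mm ≈ 1.27 m.

1.27 m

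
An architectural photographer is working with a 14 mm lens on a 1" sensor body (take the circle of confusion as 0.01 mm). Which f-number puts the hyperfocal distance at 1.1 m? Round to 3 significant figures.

f/18

Rearrange H = f²/(N·c) + f for N: N = f² / ((H − f)·c).
N = 14² / ((1100 − 14) × 0.01) = 196 / 10.86 ≈ 18.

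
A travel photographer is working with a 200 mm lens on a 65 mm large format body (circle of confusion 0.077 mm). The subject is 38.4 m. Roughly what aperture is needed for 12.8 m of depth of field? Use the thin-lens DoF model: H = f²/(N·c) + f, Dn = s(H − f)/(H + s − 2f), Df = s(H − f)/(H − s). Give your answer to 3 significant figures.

Write h = H − f = f²/(N·c). The thin-lens limits are Dn = s·h/(h + (s−f)) and Df = s·h/(h − (s−f)), so DoF = Df − Dn = 2·s·(s−f)·h / (h² − (s−f)²).
That is a quadratic in h: DoF·h² − 2·s·(s−f)·h − DoF·(s−f)² = 0 ⇒ h = (s−f)·(s + √(s² + DoF²)) / DoF = 38200 × (38400 + √(38400² + 12800²)) / 12800 = 38200 × (38400 + 40477.2) / 12800 ≈ 235399 mm.
Then N = f²/(c·h) = 200² / (0.077 × 235399) = 40000 / 18126 ≈ 2.21.

f/2.21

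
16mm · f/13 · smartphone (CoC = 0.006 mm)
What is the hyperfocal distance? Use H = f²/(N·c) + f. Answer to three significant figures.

Hyperfocal distance H = f²/(N·c) + f = 16²/(13 × 0.006) + 16 = 256/0.078 + 16 ≈ 3298.1 mm ≈ 3.30 m.

3.30 m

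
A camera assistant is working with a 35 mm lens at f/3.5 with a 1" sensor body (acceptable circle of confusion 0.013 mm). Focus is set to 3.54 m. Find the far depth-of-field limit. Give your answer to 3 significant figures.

Hyperfocal distance H = f²/(N·c) + f = 35²/(3.5 × 0.013) + 35 = 1225/0.0455 + 35 ≈ 26958.1 mm ≈ 26.96 m.
Far limit Df = s·(H − f)/(H − s) = 3540 × (26958.1 − 35) / (26958.1 − 3540) = 3540 × 26923.1 / 23418.1 ≈ 4069.8 mm ≈ 4.07 m.

4.07 m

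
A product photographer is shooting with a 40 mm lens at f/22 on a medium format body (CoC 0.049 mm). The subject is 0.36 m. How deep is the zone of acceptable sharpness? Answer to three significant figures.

163 mm

Hyperfocal distance H = f²/(N·c) + f = 40²/(22 × 0.049) + 40 = 1600/1.078 + 40 ≈ 1524.2 mm ≈ 1.524 m.
Near limit Dn = s·(H − f)/(H + s − 2f) = 360 × (1524.2 − 40) / (1524.2 + 360 − 2 × 40) = 360 × 1484.2 / 1804.2 ≈ 296.15 mm.
Far limit Df = s·(H − f)/(H − s) = 360 × (1524.2 − 40) / (1524.2 − 360) = 360 × 1484.2 / 1164.2 ≈ 458.95 mm.
Depth of field = Df − Dn = 458.95 − 296.15 ≈ 162.80 mm.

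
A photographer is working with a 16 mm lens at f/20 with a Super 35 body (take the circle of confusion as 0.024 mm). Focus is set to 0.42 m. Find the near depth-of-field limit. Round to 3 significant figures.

239 mm

Hyperfocal distance H = f²/(N·c) + f = 16²/(20 × 0.024) + 16 = 256/0.48 + 16 ≈ 549.3 mm ≈ 0.549 m.
Near limit Dn = s·(H − f)/(H + s − 2f) = 420 × (549.3 − 16) / (549.3 + 420 − 2 × 16) = 420 × 533.3 / 937.3 ≈ 238.98 mm.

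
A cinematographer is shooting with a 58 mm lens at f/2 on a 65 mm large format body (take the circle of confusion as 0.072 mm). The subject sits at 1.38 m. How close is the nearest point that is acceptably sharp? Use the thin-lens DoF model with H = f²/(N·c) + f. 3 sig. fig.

Hyperfocal distance H = f²/(N·c) + f = 58²/(2 × 0.072) + 58 = 3364/0.144 + 58 ≈ 23419.1 mm ≈ 23.42 m.
Near limit Dn = s·(H − f)/(H + s − 2f) = 1380 × (23419.1 − 58) / (23419.1 + 1380 − 2 × 58) = 1380 × 23361.1 / 24683.1 ≈ 1306.1 mm ≈ 1.31 m.

1.31 m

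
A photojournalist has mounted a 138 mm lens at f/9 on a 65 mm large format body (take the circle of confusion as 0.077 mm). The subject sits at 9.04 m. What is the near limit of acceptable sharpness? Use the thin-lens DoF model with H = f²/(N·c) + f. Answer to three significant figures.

Hyperfocal distance H = f²/(N·c) + f = 138²/(9 × 0.077) + 138 = 19044/0.693 + 138 ≈ 27618.5 mm ≈ 27.62 m.
Near limit Dn = s·(H − f)/(H + s − 2f) = 9040 × (27618.5 − 138) / (27618.5 + 9040 − 2 × 138) = 9040 × 27480.5 / 36382.5 ≈ 6828.1 mm ≈ 6.83 m.

6.83 m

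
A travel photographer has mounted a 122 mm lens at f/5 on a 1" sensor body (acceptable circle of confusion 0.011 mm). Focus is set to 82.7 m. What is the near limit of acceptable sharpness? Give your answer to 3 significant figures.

Hyperfocal distance H = f²/(N·c) + f = 122²/(5 × 0.011) + 122 = 14884/0.055 + 122 ≈ 270740.2 mm ≈ 270.7 m.
Near limit Dn = s·(H − f)/(H + s − 2f) = 82700 × (270740.2 − 122) / (270740.2 + 82700 − 2 × 122) = 82700 × 270618.2 / 353196.2 ≈ 63365 mm ≈ 63.4 m.

63.4 m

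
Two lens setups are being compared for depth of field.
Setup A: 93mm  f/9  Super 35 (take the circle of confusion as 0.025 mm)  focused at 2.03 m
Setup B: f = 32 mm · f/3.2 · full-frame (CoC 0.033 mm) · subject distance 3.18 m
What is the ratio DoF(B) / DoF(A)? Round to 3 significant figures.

11.3

Setup A: H = 93²/(9×0.025) + 93 ≈ 38533.0 mm; DoF = Df − Dn = 2137.72 − 1932.62 ≈ 205.10 mm.
Setup B: H = 32²/(3.2×0.033) + 32 ≈ 9729.0 mm; DoF = Df − Dn = 4708.6 − 2400.7 ≈ 2307.9 mm.
Ratio = 2307.9 / 205.10 ≈ 11.3.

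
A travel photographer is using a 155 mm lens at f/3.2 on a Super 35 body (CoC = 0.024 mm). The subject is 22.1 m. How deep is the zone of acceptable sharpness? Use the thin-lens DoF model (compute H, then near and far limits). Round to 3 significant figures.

Hyperfocal distance H = f²/(N·c) + f = 155²/(3.2 × 0.024) + 155 = 24025/0.0768 + 155 ≈ 312980.5 mm ≈ 313.0 m.
Near limit Dn = s·(H − f)/(H + s − 2f) = 22100 × (312980.5 − 155) / (312980.5 + 22100 − 2 × 155) = 22100 × 312825.5 / 334770.5 ≈ 20651.3 mm.
Far limit Df = s·(H − f)/(H − s) = 22100 × (312980.5 − 155) / (312980.5 − 22100) = 22100 × 312825.5 / 290880.5 ≈ 23767.3 mm.
Depth of field = Df − Dn = 23767.3 − 20651.3 ≈ 3116.0 mm ≈ 3.12 m.

3.12 m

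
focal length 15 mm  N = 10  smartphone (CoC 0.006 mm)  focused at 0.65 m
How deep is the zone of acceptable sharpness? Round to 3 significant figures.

227 mm

Hyperfocal distance H = f²/(N·c) + f = 15²/(10 × 0.006) + 15 = 225/0.06 + 15 ≈ 3765.0 mm ≈ 3.765 m.
Near limit Dn = s·(H − f)/(H + s − 2f) = 650 × (3765.0 − 15) / (3765.0 + 650 − 2 × 15) = 650 × 3750.0 / 4385.0 ≈ 555.87 mm.
Far limit Df = s·(H − f)/(H − s) = 650 × (3765.0 − 15) / (3765.0 − 650) = 650 × 3750.0 / 3115.0 ≈ 782.50 mm.
Depth of field = Df − Dn = 782.50 − 555.87 ≈ 226.63 mm.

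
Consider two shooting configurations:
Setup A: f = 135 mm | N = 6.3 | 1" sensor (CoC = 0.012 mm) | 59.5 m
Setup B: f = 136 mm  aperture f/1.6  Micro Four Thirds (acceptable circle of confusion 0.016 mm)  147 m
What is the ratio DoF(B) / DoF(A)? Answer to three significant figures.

2.00

Setup A: H = 135²/(6.3×0.012) + 135 ≈ 241206.4 mm; DoF = Df − Dn = 78939 − 47743 ≈ 31196 mm.
Setup B: H = 136²/(1.6×0.016) + 136 ≈ 722636.0 mm; DoF = Df − Dn = 184505 − 122167 ≈ 62338 mm.
Ratio = 62338 / 31196 ≈ 2.00.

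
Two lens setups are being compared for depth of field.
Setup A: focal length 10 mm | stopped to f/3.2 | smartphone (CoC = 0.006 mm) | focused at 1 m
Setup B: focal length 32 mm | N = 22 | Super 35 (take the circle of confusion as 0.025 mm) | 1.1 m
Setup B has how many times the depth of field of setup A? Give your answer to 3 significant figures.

4.77

Setup A: H = 10²/(3.2×0.006) + 10 ≈ 5218.3 mm; DoF = Df − Dn = 1234.69 − 840.28 ≈ 394.41 mm.
Setup B: H = 32²/(22×0.025) + 32 ≈ 1893.8 mm; DoF = Df − Dn = 2579.9 − 699.0 ≈ 1880.9 mm.
Ratio = 1880.9 / 394.41 ≈ 4.77.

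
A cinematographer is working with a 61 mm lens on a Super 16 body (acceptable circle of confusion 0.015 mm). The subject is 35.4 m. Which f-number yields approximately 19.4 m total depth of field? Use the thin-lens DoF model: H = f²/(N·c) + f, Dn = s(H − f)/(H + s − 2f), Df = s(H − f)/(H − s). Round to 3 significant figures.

f/1.80

Write h = H − f = f²/(N·c). The thin-lens limits are Dn = s·h/(h + (s−f)) and Df = s·h/(h − (s−f)), so DoF = Df − Dn = 2·s·(s−f)·h / (h² − (s−f)²).
That is a quadratic in h: DoF·h² − 2·s·(s−f)·h − DoF·(s−f)² = 0 ⇒ h = (s−f)·(s + √(s² + DoF²)) / DoF = 35339 × (35400 + √(35400² + 19400²)) / 19400 = 35339 × (35400 + 40367.3) / 19400 ≈ 138018 mm.
Then N = f²/(c·h) = 61² / (0.015 × 138018) = 3721 / 2070.3 ≈ 1.80.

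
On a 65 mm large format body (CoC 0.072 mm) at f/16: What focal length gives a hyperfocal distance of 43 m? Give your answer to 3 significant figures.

222 mm

From H = f²/(N·c) + f, with f ≪ H: f ≈ √(H·N·c) = √(43000 × 16 × 0.072) = √49536 ≈ 222.6 mm.
Exact: f² + N·c·f − N·c·H = 0 ⇒ f = (−N·c + √((N·c)² + 4·N·c·H))/2 = (−1.152 + √198145)/2 ≈ 221.99 mm ≈ 222 mm.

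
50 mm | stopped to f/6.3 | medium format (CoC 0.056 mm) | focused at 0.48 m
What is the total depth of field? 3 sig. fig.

Hyperfocal distance H = f²/(N·c) + f = 50²/(6.3 × 0.056) + 50 = 2500/0.3528 + 50 ≈ 7136.2 mm ≈ 7.136 m.
Near limit Dn = s·(H − f)/(H + s − 2f) = 480 × (7136.2 − 50) / (7136.2 + 480 − 2 × 50) = 480 × 7086.2 / 7516.2 ≈ 452.539 mm.
Far limit Df = s·(H − f)/(H − s) = 480 × (7136.2 − 50) / (7136.2 − 480) = 480 × 7086.2 / 6656.2 ≈ 511.009 mm.
Depth of field = Df − Dn = 511.009 − 452.539 ≈ 58.470 mm.

58.5 mm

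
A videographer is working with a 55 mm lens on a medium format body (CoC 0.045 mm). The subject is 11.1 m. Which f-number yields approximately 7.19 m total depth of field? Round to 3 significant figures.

Write h = H − f = f²/(N·c). The thin-lens limits are Dn = s·h/(h + (s−f)) and Df = s·h/(h − (s−f)), so DoF = Df − Dn = 2·s·(s−f)·h / (h² − (s−f)²).
That is a quadratic in h: DoF·h² − 2·s·(s−f)·h − DoF·(s−f)² = 0 ⇒ h = (s−f)·(s + √(s² + DoF²)) / DoF = 11045 × (11100 + √(11100² + 7190²)) / 7190 = 11045 × (11100 + 13225.2) / 7190 ≈ 37367 mm.
Then N = f²/(c·h) = 55² / (0.045 × 37367) = 3025 / 1681.5 ≈ 1.80.

f/1.80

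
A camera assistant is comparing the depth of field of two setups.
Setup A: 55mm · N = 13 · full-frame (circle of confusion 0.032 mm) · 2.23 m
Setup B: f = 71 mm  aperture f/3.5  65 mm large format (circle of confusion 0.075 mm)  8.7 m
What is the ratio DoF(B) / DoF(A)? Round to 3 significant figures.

Setup A: H = 55²/(13×0.032) + 55 ≈ 7326.6 mm; DoF = Df − Dn = 3181.7 − 1716.6 ≈ 1465.1 mm.
Setup B: H = 71²/(3.5×0.075) + 71 ≈ 19274.8 mm; DoF = Df − Dn = 15799.2 − 6002.7 ≈ 9796.5 mm.
Ratio = 9796.5 / 1465.1 ≈ 6.69.

6.69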